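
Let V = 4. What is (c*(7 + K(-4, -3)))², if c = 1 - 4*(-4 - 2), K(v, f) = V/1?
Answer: 75625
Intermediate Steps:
K(v, f) = 4 (K(v, f) = 4/1 = 4*1 = 4)
c = 25 (c = 1 - 4*(-6) = 1 + 24 = 25)
(c*(7 + K(-4, -3)))² = (25*(7 + 4))² = (25*11)² = 275² = 75625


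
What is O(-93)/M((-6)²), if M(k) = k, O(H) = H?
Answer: -31/12 ≈ -2.5833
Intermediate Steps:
O(-93)/M((-6)²) = -93/((-6)²) = -93/36 = -93*1/36 = -31/12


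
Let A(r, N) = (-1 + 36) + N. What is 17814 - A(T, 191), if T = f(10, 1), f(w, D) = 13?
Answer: 17588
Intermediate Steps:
T = 13
A(r, N) = 35 + N
17814 - A(T, 191) = 17814 - (35 + 191) = 17814 - 1*226 = 17814 - 226 = 17588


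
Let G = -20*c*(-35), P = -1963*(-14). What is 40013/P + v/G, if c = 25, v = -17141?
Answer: 16368467/34352500 ≈ 0.47649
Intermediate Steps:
P = 27482
G = 17500 (G = -20*25*(-35) = -500*(-35) = 17500)
40013/P + v/G = 40013/27482 - 17141/17500 = 16368467/34352500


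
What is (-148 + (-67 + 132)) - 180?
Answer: -263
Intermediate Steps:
(-148 + (-67 + 132)) - 180 = (-148 + 65) - 180 = -83 - 180 = -263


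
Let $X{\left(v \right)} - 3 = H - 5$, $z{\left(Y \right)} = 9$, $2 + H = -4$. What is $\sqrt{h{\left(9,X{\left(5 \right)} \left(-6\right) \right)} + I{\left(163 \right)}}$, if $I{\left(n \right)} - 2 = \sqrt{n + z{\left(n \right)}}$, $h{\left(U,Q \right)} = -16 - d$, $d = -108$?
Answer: $\sqrt{94 + 2 \sqrt{43}} \approx 10.35$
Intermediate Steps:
$H = -6$ ($H = -2 - 4 = -6$)
$X{\left(v \right)} = -8$ ($X{\left(v \right)} = 3 - 11 = -8$)
$h{\left(U,Q \right)} = 92$ ($h{\left(U,Q \right)} = -16 - -108 = -16 + 108 = 92$)
$I{\left(n \right)} = 2 + \sqrt{9 + n}$ ($I{\left(n \right)} = 2 + \sqrt{n + 9} = 2 + \sqrt{9 + n}$)
$\sqrt{h{\left(9,X{\left(5 \right)} \left(-6\right) \right)} + I{\left(163 \right)}} = \sqrt{92 + \left(2 + \sqrt{9 + 163}\right)} = \sqrt{92 + \left(2 + \sqrt{172}\right)} = \sqrt{92 + \left(2 + 2 \sqrt{43}\right)} = \sqrt{94 + 2 \sqrt{43}}$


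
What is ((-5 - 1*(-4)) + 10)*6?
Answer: 54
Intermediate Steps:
((-5 - 1*(-4)) + 10)*6 = ((-5 + 4) + 10)*6 = (-1 + 10)*6 = 9*6 = 54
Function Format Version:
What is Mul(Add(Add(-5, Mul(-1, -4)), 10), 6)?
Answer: 54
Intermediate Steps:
Mul(Add(Add(-5, Mul(-1, -4)), 10), 6) = Mul(Add(Add(-5, 4), 10), 6) = Mul(Add(-1, 10), 6) = Mul(9, 6) = 54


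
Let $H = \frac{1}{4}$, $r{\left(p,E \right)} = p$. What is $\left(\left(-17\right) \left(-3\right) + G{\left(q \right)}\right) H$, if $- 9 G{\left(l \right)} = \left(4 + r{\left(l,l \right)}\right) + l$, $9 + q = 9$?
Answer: $\frac{455}{36} \approx 12.639$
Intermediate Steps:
$q = 0$ ($q = -9 + 9 = 0$)
$G{\left(l \right)} = - \frac{4}{9} - \frac{2 l}{9}$ ($G{\left(l \right)} = - \frac{\left(4 + l\right) + l}{9} = - \frac{4 + 2 l}{9} = - \frac{4}{9} - \frac{2 l}{9}$)
$H = \frac{1}{4} \approx 0.25$
$\left(\left(-17\right) \left(-3\right) + G{\left(q \right)}\right) H = \left(\left(-17\right) \left(-3\right) - \frac{4}{9}\right) \frac{1}{4} = \left(51 + \left(- \frac{4}{9} + 0\right)\right) \frac{1}{4} = \left(51 - \frac{4}{9}\right) \frac{1}{4} = \frac{455}{9} \cdot \frac{1}{4} = \frac{455}{36}$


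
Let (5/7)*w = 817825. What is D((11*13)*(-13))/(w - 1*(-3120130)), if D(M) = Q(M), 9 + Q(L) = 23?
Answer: 14/4265085 ≈ 3.2825e-6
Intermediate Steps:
w = 1144955 (w = (7/5)*817825 = 1144955)
Q(L) = 14 (Q(L) = -9 + 23 = 14)
D(M) = 14
D((11*13)*(-13))/(w - 1*(-3120130)) = 14/(1144955 - 1*(-3120130)) = 14/(1144955 + 3120130) = 14/4265085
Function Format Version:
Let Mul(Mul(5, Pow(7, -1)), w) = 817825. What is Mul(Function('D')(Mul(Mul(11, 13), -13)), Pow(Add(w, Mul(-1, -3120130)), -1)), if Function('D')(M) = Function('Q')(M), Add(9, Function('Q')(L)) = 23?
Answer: Rational(14, 4265085) ≈ 3.2825e-6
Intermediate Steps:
w = 1144955 (w = Mul(Rational(7, 5), 817825) = 1144955)
Function('Q')(L) = 14 (Function('Q')(L) = Add(-9, 23) = 14)
Function('D')(M) = 14
Mul(Function('D')(Mul(Mul(11, 13), -13)), Pow(Add(w, Mul(-1, -3120130)), -1)) = Mul(14, Pow(Add(1144955, Mul(-1, -3120130)), -1)) = Mul(14, Pow(Add(1144955, 3120130), -1)) = Mul(14, Pow(4265085, -1)) = Mul(14, Rational(1, 4265085)) = Rational(14, 4265085)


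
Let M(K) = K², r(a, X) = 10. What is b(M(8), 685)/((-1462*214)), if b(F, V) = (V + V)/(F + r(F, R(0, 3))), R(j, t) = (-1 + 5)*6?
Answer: -685/11576116 ≈ -5.9174e-5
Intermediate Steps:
R(j, t) = 24 (R(j, t) = 4*6 = 24)
b(F, V) = 2*V/(10 + F) (b(F, V) = (V + V)/(F + 10) = (2*V)/(10 + F) = 2*V/(10 + F))
b(M(8), 685)/((-1462*214)) = (2*685/(10 + 8²))/((-1462*214)) = (2*685/(10 + 64))/(-312868) = (2*685/74)*(-1/312868) = (2*685*(1/74))*(-1/312868) = (685/37)*(-1/312868) = -685/11576116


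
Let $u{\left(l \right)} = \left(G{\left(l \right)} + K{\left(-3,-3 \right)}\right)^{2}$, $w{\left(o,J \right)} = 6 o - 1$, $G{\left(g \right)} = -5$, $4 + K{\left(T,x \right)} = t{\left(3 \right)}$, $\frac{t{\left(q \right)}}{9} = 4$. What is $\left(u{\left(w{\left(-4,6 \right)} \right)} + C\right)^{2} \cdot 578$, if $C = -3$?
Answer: $304649928$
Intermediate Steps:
$t{\left(q \right)} = 36$ ($t{\left(q \right)} = 9 \cdot 4 = 36$)
$K{\left(T,x \right)} = 32$ ($K{\left(T,x \right)} = -4 + 36 = 32$)
$w{\left(o,J \right)} = -1 + 6 o$
$u{\left(l \right)} = 729$ ($u{\left(l \right)} = \left(-5 + 32\right)^{2} = 27^{2} = 729$)
$\left(u{\left(w{\left(-4,6 \right)} \right)} + C\right)^{2} \cdot 578 = \left(729 - 3\right)^{2} \cdot 578 = 726^{2} \cdot 578 = 527076 \cdot 578 = 304649928$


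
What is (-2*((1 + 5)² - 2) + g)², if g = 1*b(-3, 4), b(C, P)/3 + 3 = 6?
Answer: 3481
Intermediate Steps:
b(C, P) = 9 (b(C, P) = -9 + 3*6 = -9 + 18 = 9)
g = 9 (g = 1*9 = 9)
(-2*((1 + 5)² - 2) + g)² = (-2*((1 + 5)² - 2) + 9)² = (-2*(6² - 2) + 9)² = (-2*(36 - 2) + 9)² = (-2*34 + 9)² = (-68 + 9)² = (-59)² = 3481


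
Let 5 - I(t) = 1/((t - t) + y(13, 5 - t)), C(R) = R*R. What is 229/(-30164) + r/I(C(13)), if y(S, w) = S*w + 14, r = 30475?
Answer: 1946964626861/319466924 ≈ 6094.4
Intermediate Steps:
y(S, w) = 14 + S*w
C(R) = R²
I(t) = 5 - 1/(79 - 13*t) (I(t) = 5 - 1/((t - t) + (14 + 13*(5 - t))) = 5 - 1/(0 + (14 + (65 - 13*t))) = 5 - 1/(0 + (79 - 13*t)) = 5 - 1/(79 - 13*t))
229/(-30164) + r/I(C(13)) = 229/(-30164) + 30475/(((-394 + 65*13²)/(-79 + 13*13²))) = 229*(-1/30164) + 30475/(((-394 + 65*169)/(-79 + 13*169))) = -229/30164 + 30475/(((-394 + 10985)/(-79 + 2197))) = -229/30164 + 30475/((10591/2118)) = -229/30164 + 30475/(((1/2118)*10591)) = -229/30164 + 30475/(10591/2118) = -229/30164 + 30475*(2118/10591) = -229/30164 + 64546050/10591 = 1946964626861/319466924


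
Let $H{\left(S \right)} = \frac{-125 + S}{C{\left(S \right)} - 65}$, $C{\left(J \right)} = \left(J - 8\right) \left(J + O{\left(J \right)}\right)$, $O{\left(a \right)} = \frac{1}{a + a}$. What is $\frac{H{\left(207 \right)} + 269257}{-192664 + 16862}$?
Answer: $- \frac{4584690401035}{2993414232182} \approx -1.5316$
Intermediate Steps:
$O{\left(a \right)} = \frac{1}{2 a}$
$C{\left(J \right)} = \left(-8 + J\right) \left(J + \frac{1}{2 J}\right)$ ($C{\left(J \right)} = \left(J - 8\right) \left(J + \frac{1}{2 J}\right) = \left(-8 + J\right) \left(J + \frac{1}{2 J}\right)$)
$H{\left(S \right)} = \frac{-125 + S}{- \frac{129}{2} + S^{2} - 8 S - \frac{4}{S}}$ ($H{\left(S \right)} = \frac{-125 + S}{\left(\frac{1}{2} + S^{2} - 8 S - \frac{4}{S}\right) - 65} = \frac{-125 + S}{- \frac{129}{2} + S^{2} - 8 S - \frac{4}{S}}$)
$\frac{H{\left(207 \right)} + 269257}{-192664 + 16862} = \frac{\left(-2\right) 207 \frac{1}{8 + 207 \left(129 - 2 \cdot 207^{2} + 16 \cdot 207\right)} \left(-125 + 207\right) + 269257}{-192664 + 16862} = \frac{\left(-2\right) 207 \frac{1}{8 + 207 \left(129 - 85698 + 3312\right)} 82 + 269257}{-175802} = \left(\left(-2\right) 207 \frac{1}{8 + 207 \left(129 - 85698 + 3312\right)} 82 + 269257\right) \left(- \frac{1}{175802}\right) = \left(\left(-2\right) 207 \frac{1}{8 + 207 \left(-82257\right)} 82 + 269257\right) \left(- \frac{1}{175802}\right) = \left(\left(-2\right) 207 \frac{1}{8 - 17027199} \cdot 82 + 269257\right) \left(- \frac{1}{175802}\right) = \left(\left(-2\right) 207 \frac{1}{-17027191} \cdot 82 + 269257\right) \left(- \frac{1}{175802}\right) = \left(\left(-2\right) 207 \left(- \frac{1}{17027191}\right) 82 + 269257\right) \left(- \frac{1}{175802}\right) = \left(\frac{33948}{17027191} + 269257\right) \left(- \frac{1}{175802}\right) = \frac{4584690401035}{17027191} \left(- \frac{1}{175802}\right) = - \frac{4584690401035}{2993414232182}$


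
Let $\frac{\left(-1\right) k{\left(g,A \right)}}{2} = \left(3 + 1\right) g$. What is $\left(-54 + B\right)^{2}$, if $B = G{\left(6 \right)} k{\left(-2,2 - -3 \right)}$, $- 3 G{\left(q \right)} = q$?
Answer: $7396$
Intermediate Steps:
$G{\left(q \right)} = - \frac{q}{3}$
$k{\left(g,A \right)} = - 8 g$ ($k{\left(g,A \right)} = - 2 \left(3 + 1\right) g = - 2 \cdot 4 g = - 8 g$)
$B = -32$ ($B = \left(- \frac{1}{3}\right) 6 \left(\left(-8\right) \left(-2\right)\right) = \left(-2\right) 16 = -32$)
$\left(-54 + B\right)^{2} = \left(-54 - 32\right)^{2} = \left(-86\right)^{2} = 7396$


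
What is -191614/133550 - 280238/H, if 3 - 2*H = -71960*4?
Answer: -65003159201/19220716325 ≈ -3.3819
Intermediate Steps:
H = 287843/2 (H = 3/2 - (-35980)*4 = 3/2 - 1/2*(-287840) = 3/2 + 143920 = 287843/2 ≈ 1.4392e+5)
-191614/133550 - 280238/H = -191614/133550 - 280238/287843/2 = -191614*1/133550 - 280238*2/287843 = -95807/66775 - 560476/287843 = -65003159201/19220716325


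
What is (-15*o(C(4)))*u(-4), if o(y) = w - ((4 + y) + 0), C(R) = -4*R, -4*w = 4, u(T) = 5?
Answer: -825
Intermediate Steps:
w = -1 (w = -¼*4 = -1)
o(y) = -5 - y (o(y) = -1 - ((4 + y) + 0) = -1 - (4 + y) = -1 + (-4 - y) = -5 - y)
(-15*o(C(4)))*u(-4) = -15*(-5 - (-4)*4)*5 = -15*(-5 - 1*(-16))*5 = -15*(-5 + 16)*5 = -15*11*5 = -165*5 = -825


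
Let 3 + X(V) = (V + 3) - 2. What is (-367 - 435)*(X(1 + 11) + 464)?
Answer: -380148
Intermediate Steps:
X(V) = -2 + V (X(V) = -3 + ((V + 3) - 2) = -3 + ((3 + V) - 2) = -3 + (1 + V) = -2 + V)
(-367 - 435)*(X(1 + 11) + 464) = (-367 - 435)*((-2 + (1 + 11)) + 464) = -802*((-2 + 12) + 464) = -802*(10 + 464) = -802*474 = -380148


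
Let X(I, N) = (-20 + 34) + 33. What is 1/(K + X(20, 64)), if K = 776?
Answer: 1/823 ≈ 0.0012151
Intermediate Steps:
X(I, N) = 47 (X(I, N) = 14 + 33 = 47)
1/(K + X(20, 64)) = 1/(776 + 47) = 1/823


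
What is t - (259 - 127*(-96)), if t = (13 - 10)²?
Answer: -12442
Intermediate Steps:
t = 9 (t = 3² = 9)
t - (259 - 127*(-96)) = 9 - (259 - 127*(-96)) = 9 - (259 + 12192) = 9 - 1*12451 = 9 - 12451 = -12442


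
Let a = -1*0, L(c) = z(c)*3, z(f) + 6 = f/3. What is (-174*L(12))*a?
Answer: 0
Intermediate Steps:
z(f) = -6 + f/3
L(c) = -18 + c (L(c) = (-6 + c/3)*3 = -18 + c)
a = 0
(-174*L(12))*a = -174*(-18 + 12)*0 = -174*(-6)*0 = 1044*0 = 0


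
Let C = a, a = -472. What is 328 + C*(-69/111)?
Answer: 22992/37 ≈ 621.41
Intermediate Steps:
C = -472
328 + C*(-69/111) = 328 - (-32568)/111 = 328 - 472*(-23/37) = 328 + 10856/37 = 22992/37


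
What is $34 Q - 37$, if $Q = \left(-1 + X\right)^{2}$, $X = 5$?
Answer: $507$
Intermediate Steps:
$Q = 16$ ($Q = \left(-1 + 5\right)^{2} = 4^{2} = 16$)
$34 Q - 37 = 34 \cdot 16 - 37 = 544 - 37 = 507$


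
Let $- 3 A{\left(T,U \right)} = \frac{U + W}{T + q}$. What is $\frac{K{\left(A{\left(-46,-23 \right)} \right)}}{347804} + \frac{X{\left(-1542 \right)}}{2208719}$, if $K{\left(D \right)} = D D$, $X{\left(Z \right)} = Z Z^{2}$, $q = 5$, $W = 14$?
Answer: $- \frac{2143657545578359641}{1291346390470756} \approx -1660.0$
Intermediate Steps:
$X{\left(Z \right)} = Z^{3}$
$A{\left(T,U \right)} = - \frac{14 + U}{3 \left(5 + T\right)}$ ($A{\left(T,U \right)} = - \frac{\left(U + 14\right) \frac{1}{T + 5}}{3} = - \frac{\left(14 + U\right) \frac{1}{5 + T}}{3} = - \frac{\frac{1}{5 + T} \left(14 + U\right)}{3} = - \frac{14 + U}{3 \left(5 + T\right)}$)
$K{\left(D \right)} = D^{2}$
$\frac{K{\left(A{\left(-46,-23 \right)} \right)}}{347804} + \frac{X{\left(-1542 \right)}}{2208719} = \frac{\left(\frac{-14 - -23}{3 \left(5 - 46\right)}\right)^{2}}{347804} + \frac{\left(-1542\right)^{3}}{2208719} = \left(\frac{-14 + 23}{3 \left(-41\right)}\right)^{2} \cdot \frac{1}{347804} - \frac{3666512088}{2208719} = \left(\frac{1}{3} \left(- \frac{1}{41}\right) 9\right)^{2} \cdot \frac{1}{347804} - \frac{3666512088}{2208719} = \left(- \frac{3}{41}\right)^{2} \cdot \frac{1}{347804} - \frac{3666512088}{2208719} = \frac{9}{1681} \cdot \frac{1}{347804} - \frac{3666512088}{2208719} = \frac{9}{584658524} - \frac{3666512088}{2208719} = - \frac{2143657545578359641}{1291346390470756}$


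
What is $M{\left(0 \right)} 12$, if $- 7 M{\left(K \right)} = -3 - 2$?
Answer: $\frac{60}{7} \approx 8.5714$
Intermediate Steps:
$M{\left(K \right)} = \frac{5}{7}$ ($M{\left(K \right)} = - \frac{-3 - 2}{7} = \left(- \frac{1}{7}\right) \left(-5\right) = \frac{5}{7}$)
$M{\left(0 \right)} 12 = \frac{5}{7} \cdot 12 = \frac{60}{7}$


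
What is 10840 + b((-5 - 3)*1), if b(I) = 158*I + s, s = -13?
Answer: 9563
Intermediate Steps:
b(I) = -13 + 158*I (b(I) = 158*I - 13 = -13 + 158*I)
10840 + b((-5 - 3)*1) = 10840 + (-13 + 158*((-5 - 3)*1)) = 10840 + (-13 + 158*(-8*1)) = 10840 + (-13 + 158*(-8)) = 10840 + (-13 - 1264) = 10840 - 1277 = 9563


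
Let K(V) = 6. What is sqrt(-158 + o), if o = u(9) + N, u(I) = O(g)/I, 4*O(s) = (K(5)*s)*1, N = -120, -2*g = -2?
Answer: I*sqrt(10002)/6 ≈ 16.668*I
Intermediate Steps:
g = 1 (g = -1/2*(-2) = 1)
O(s) = 3*s/2 (O(s) = ((6*s)*1)/4 = (6*s)/4 = 3*s/2)
u(I) = 3/(2*I) (u(I) = ((3/2)*1)/I = 3/(2*I))
o = -719/6 (o = (3/2)/9 - 120 = (3/2)*(1/9) - 120 = 1/6 - 120 = -719/6 ≈ -119.83)
sqrt(-158 + o) = sqrt(-158 - 719/6) = sqrt(-1667/6) = I*sqrt(10002)/6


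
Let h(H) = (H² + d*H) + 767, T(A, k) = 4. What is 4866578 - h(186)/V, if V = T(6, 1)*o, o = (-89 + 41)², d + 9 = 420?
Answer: 44850271039/9216 ≈ 4.8666e+6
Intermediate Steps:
d = 411 (d = -9 + 420 = 411)
o = 2304 (o = (-48)² = 2304)
h(H) = 767 + H² + 411*H (h(H) = (H² + 411*H) + 767 = 767 + H² + 411*H)
V = 9216 (V = 4*2304 = 9216)
4866578 - h(186)/V = 4866578 - (767 + 186² + 411*186)/9216 = 4866578 - (767 + 34596 + 76446)/9216 = 4866578 - 111809/9216 = 44850271039/9216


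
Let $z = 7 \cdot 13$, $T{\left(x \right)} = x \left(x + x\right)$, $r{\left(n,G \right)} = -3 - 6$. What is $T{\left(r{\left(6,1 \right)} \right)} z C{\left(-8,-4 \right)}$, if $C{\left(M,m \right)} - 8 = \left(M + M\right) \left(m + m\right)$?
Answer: $2004912$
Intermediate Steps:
$C{\left(M,m \right)} = 8 + 4 M m$ ($C{\left(M,m \right)} = 8 + \left(M + M\right) \left(m + m\right) = 8 + 2 M 2 m = 8 + 4 M m$)
$r{\left(n,G \right)} = -9$ ($r{\left(n,G \right)} = -3 - 6 = -9$)
$T{\left(x \right)} = 2 x^{2}$ ($T{\left(x \right)} = x 2 x = 2 x^{2}$)
$z = 91$
$T{\left(r{\left(6,1 \right)} \right)} z C{\left(-8,-4 \right)} = 2 \left(-9\right)^{2} \cdot 91 \left(8 + 4 \left(-8\right) \left(-4\right)\right) = 2 \cdot 81 \cdot 91 \left(8 + 128\right) = 162 \cdot 91 \cdot 136 = 14742 \cdot 136 = 2004912$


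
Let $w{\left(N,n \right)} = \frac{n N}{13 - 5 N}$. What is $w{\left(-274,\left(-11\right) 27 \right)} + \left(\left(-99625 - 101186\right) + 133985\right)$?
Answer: $- \frac{30779660}{461} \approx -66767.0$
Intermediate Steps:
$w{\left(N,n \right)} = \frac{N n}{13 - 5 N}$
$w{\left(-274,\left(-11\right) 27 \right)} + \left(\left(-99625 - 101186\right) + 133985\right) = \left(-1\right) \left(-274\right) \left(\left(-11\right) 27\right) \frac{1}{-13 + 5 \left(-274\right)} + \left(\left(-99625 - 101186\right) + 133985\right) = \left(-1\right) \left(-274\right) \left(-297\right) \frac{1}{-13 - 1370} + \left(-200811 + 133985\right) = \left(-1\right) \left(-274\right) \left(-297\right) \frac{1}{-1383} - 66826 = \left(-1\right) \left(-274\right) \left(-297\right) \left(- \frac{1}{1383}\right) - 66826 = \frac{27126}{461} - 66826 = - \frac{30779660}{461}$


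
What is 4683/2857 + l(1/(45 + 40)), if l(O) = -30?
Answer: -81027/2857 ≈ -28.361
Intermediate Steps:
4683/2857 + l(1/(45 + 40)) = 4683/2857 - 30 = -81027/2857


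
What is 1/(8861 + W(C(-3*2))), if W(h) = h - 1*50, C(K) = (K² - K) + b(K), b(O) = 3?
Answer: 1/8856 ≈ 0.00011292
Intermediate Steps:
C(K) = 3 + K² - K (C(K) = (K² - K) + 3 = 3 + K² - K)
W(h) = -50 + h (W(h) = h - 50 = -50 + h)
1/(8861 + W(C(-3*2))) = 1/(8861 + (-50 + (3 + (-3*2)² - (-3)*2))) = 1/(8861 + (-50 + (3 + (-6)² - 1*(-6)))) = 1/(8861 + (-50 + (3 + 36 + 6))) = 1/(8861 + (-50 + 45)) = 1/(8861 - 5) = 1/8856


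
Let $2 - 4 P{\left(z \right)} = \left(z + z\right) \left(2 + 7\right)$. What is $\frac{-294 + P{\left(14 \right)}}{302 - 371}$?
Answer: $\frac{31}{6} \approx 5.1667$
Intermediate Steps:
$P{\left(z \right)} = \frac{1}{2} - \frac{9 z}{2}$ ($P{\left(z \right)} = \frac{1}{2} - \frac{\left(z + z\right) \left(2 + 7\right)}{4} = \frac{1}{2} - \frac{2 z 9}{4} = \frac{1}{2} - \frac{18 z}{4} = \frac{1}{2} - \frac{9 z}{2}$)
$\frac{-294 + P{\left(14 \right)}}{302 - 371} = \frac{-294 + \left(\frac{1}{2} - 63\right)}{302 - 371} = \frac{-294 + \left(\frac{1}{2} - 63\right)}{-69} = \left(-294 - \frac{125}{2}\right) \left(- \frac{1}{69}\right) = \left(- \frac{713}{2}\right) \left(- \frac{1}{69}\right) = \frac{31}{6}$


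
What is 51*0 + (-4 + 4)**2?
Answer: 0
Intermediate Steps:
51*0 + (-4 + 4)**2 = 0 + 0**2 = 0 + 0 = 0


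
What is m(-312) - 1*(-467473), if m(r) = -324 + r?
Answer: 466837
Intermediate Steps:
m(-312) - 1*(-467473) = (-324 - 312) - 1*(-467473) = -636 + 467473 = 466837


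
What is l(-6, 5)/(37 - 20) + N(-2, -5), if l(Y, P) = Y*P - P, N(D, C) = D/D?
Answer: -18/17 ≈ -1.0588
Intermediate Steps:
N(D, C) = 1
l(Y, P) = -P + P*Y (l(Y, P) = P*Y - P = -P + P*Y)
l(-6, 5)/(37 - 20) + N(-2, -5) = (5*(-1 - 6))/(37 - 20) + 1 = (5*(-7))/17 + 1 = -35*1/17 + 1 = -35/17 + 1 = -18/17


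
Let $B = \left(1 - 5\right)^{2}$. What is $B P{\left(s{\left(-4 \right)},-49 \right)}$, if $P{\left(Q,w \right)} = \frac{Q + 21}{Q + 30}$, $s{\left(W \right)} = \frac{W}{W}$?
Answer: $\frac{352}{31} \approx 11.355$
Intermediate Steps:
$s{\left(W \right)} = 1$
$P{\left(Q,w \right)} = \frac{21 + Q}{30 + Q}$
$B = 16$ ($B = \left(-4\right)^{2} = 16$)
$B P{\left(s{\left(-4 \right)},-49 \right)} = 16 \frac{21 + 1}{30 + 1} = 16 \cdot \frac{1}{31} \cdot 22 = 16 \cdot \frac{22}{31} = \frac{352}{31}$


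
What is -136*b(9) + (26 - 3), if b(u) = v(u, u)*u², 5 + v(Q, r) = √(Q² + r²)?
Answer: 55103 - 99144*√2 ≈ -85108.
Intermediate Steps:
v(Q, r) = -5 + √(Q² + r²)
b(u) = u²*(-5 + √2*√(u²)) (b(u) = (-5 + √(u² + u²))*u² = (-5 + √(2*u²))*u² = (-5 + √2*√(u²))*u² = u²*(-5 + √2*√(u²)))
-136*b(9) + (26 - 3) = -136*9²*(-5 + √2*√(9²)) + (26 - 3) = -11016*(-5 + √2*√81) + 23 = -11016*(-5 + √2*9) + 23 = -11016*(-5 + 9*√2) + 23 = -136*(-405 + 729*√2) + 23 = (55080 - 99144*√2) + 23 = 55103 - 99144*√2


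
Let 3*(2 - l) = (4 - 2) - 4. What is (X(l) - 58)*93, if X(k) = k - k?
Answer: -5394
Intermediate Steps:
l = 8/3 (l = 2 - ((4 - 2) - 4)/3 = 2 - (2 - 4)/3 = 2 - 1/3*(-2) = 2 + 2/3 = 8/3 ≈ 2.6667)
X(k) = 0
(X(l) - 58)*93 = (0 - 58)*93 = -58*93 = -5394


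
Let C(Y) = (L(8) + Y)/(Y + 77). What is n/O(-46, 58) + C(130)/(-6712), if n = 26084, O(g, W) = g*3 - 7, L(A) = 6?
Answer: -4530088997/25182585 ≈ -179.89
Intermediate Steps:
C(Y) = (6 + Y)/(77 + Y) (C(Y) = (6 + Y)/(Y + 77) = (6 + Y)/(77 + Y))
O(g, W) = -7 + 3*g (O(g, W) = 3*g - 7 = -7 + 3*g)
n/O(-46, 58) + C(130)/(-6712) = 26084/(-7 + 3*(-46)) + ((6 + 130)/(77 + 130))/(-6712) = 26084/(-7 - 138) + (136/207)*(-1/6712) = 26084/(-145) + ((1/207)*136)*(-1/6712) = 26084*(-1/145) + (136/207)*(-1/6712) = -26084/145 - 17/173673 = -4530088997/25182585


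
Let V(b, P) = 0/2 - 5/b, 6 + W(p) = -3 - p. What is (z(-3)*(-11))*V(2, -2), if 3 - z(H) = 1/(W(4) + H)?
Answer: 2695/32 ≈ 84.219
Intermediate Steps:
W(p) = -9 - p (W(p) = -6 + (-3 - p) = -9 - p)
V(b, P) = -5/b (V(b, P) = 0*(½) - 5/b = 0 - 5/b = -5/b)
z(H) = 3 - 1/(-13 + H) (z(H) = 3 - 1/((-9 - 1*4) + H) = 3 - 1/((-9 - 4) + H) = 3 - 1/(-13 + H))
(z(-3)*(-11))*V(2, -2) = (((-40 + 3*(-3))/(-13 - 3))*(-11))*(-5/2) = (((-40 - 9)/(-16))*(-11))*(-5*½) = (-1/16*(-49)*(-11))*(-5/2) = ((49/16)*(-11))*(-5/2) = -539/16*(-5/2) = 2695/32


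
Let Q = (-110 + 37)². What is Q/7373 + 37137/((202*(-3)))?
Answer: -12233/202 ≈ -60.559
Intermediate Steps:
Q = 5329 (Q = (-73)² = 5329)
Q/7373 + 37137/((202*(-3))) = 5329/7373 + 37137/((202*(-3))) = 5329*(1/7373) + 37137/(-606) = 73/101 + 37137*(-1/606) = 73/101 - 12379/202 = -12233/202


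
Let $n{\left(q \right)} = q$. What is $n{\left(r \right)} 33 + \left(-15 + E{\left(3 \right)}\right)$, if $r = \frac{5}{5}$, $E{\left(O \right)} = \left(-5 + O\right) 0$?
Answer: $18$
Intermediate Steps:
$E{\left(O \right)} = 0$
$r = 1$ ($r = 5 \cdot \frac{1}{5} = 1$)
$n{\left(r \right)} 33 + \left(-15 + E{\left(3 \right)}\right) = 1 \cdot 33 + \left(-15 + 0\right) = 33 - 15 = 18$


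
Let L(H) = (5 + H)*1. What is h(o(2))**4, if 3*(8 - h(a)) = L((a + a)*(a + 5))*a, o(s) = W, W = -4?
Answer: 256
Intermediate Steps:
o(s) = -4
L(H) = 5 + H
h(a) = 8 - a*(5 + 2*a*(5 + a))/3 (h(a) = 8 - (5 + (a + a)*(a + 5))*a/3 = 8 - (5 + (2*a)*(5 + a))*a/3 = 8 - (5 + 2*a*(5 + a))*a/3 = 8 - a*(5 + 2*a*(5 + a))/3)
h(o(2))**4 = (8 - 1/3*(-4)*(5 + 2*(-4)*(5 - 4)))**4 = (8 - 1/3*(-4)*(5 + 2*(-4)*1))**4 = (8 - 1/3*(-4)*(5 - 8))**4 = (8 - 1/3*(-4)*(-3))**4 = (8 - 4)**4 = 4**4 = 256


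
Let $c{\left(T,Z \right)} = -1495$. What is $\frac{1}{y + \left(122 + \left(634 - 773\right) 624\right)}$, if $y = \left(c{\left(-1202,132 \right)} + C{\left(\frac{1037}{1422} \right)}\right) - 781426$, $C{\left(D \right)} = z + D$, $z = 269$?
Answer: $- \frac{1422}{1236095215} \approx -1.1504 \cdot 10^{-6}$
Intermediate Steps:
$C{\left(D \right)} = 269 + D$
$y = - \frac{1112930107}{1422}$ ($y = \left(-1495 + \left(269 + \frac{1037}{1422}\right)\right) - 781426 = \left(-1495 + \frac{383555}{1422}\right) - 781426 = - \frac{1742335}{1422} - 781426 = - \frac{1112930107}{1422} \approx -7.8265 \cdot 10^{5}$)
$\frac{1}{y + \left(122 + \left(634 - 773\right) 624\right)} = \frac{1}{- \frac{1112930107}{1422} + \left(122 + \left(634 - 773\right) 624\right)} = \frac{1}{- \frac{1112930107}{1422} + \left(122 - 86736\right)} = \frac{1}{- \frac{1112930107}{1422} - 86614} = \frac{1}{- \frac{1236095215}{1422}} = - \frac{1422}{1236095215}$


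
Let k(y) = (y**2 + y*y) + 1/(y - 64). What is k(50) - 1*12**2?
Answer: 67983/14 ≈ 4855.9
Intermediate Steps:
k(y) = 1/(-64 + y) + 2*y**2 (k(y) = (y**2 + y**2) + 1/(-64 + y) = 2*y**2 + 1/(-64 + y) = 1/(-64 + y) + 2*y**2)
k(50) - 1*12**2 = (1 - 128*50**2 + 2*50**3)/(-64 + 50) - 1*12**2 = (1 - 128*2500 + 2*125000)/(-14) - 1*144 = -(1 - 320000 + 250000)/14 - 144 = -1/14*(-69999) - 144 = 69999/14 - 144 = 67983/14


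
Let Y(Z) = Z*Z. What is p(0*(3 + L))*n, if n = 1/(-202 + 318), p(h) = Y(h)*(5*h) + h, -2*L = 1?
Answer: 0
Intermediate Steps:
L = -1/2 (L = -1/2*1 = -1/2 ≈ -0.50000)
Y(Z) = Z**2
p(h) = h + 5*h**3 (p(h) = h**2*(5*h) + h = 5*h**3 + h = h + 5*h**3)
n = 1/116 ≈ 0.0086207
p(0*(3 + L))*n = (0*(3 - 1/2) + 5*(0*(3 - 1/2))**3)*(1/116) = (0*(5/2) + 5*(0*(5/2))**3)*(1/116) = (0 + 5*0**3)*(1/116) = (0 + 5*0)*(1/116) = (0 + 0)*(1/116) = 0*(1/116) = 0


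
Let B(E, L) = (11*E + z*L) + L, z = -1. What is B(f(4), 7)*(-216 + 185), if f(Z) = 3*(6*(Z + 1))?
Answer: -30690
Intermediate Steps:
f(Z) = 18 + 18*Z (f(Z) = 3*(6*(1 + Z)) = 3*(6 + 6*Z) = 18 + 18*Z)
B(E, L) = 11*E (B(E, L) = (11*E - L) + L = (-L + 11*E) + L = 11*E)
B(f(4), 7)*(-216 + 185) = (11*(18 + 18*4))*(-216 + 185) = (11*(18 + 72))*(-31) = (11*90)*(-31) = 990*(-31) = -30690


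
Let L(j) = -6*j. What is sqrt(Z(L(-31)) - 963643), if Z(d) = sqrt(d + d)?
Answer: sqrt(-963643 + 2*sqrt(93)) ≈ 981.64*I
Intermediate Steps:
Z(d) = sqrt(2)*sqrt(d) (Z(d) = sqrt(2*d) = sqrt(2)*sqrt(d))
sqrt(Z(L(-31)) - 963643) = sqrt(sqrt(2)*sqrt(-6*(-31)) - 963643) = sqrt(sqrt(2)*sqrt(186) - 963643) = sqrt(2*sqrt(93) - 963643) = sqrt(-963643 + 2*sqrt(93))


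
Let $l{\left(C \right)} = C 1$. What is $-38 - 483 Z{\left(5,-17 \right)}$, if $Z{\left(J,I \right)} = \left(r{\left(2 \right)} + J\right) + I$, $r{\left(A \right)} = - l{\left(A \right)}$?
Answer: $6724$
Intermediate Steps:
$l{\left(C \right)} = C$
$r{\left(A \right)} = - A$
$Z{\left(J,I \right)} = -2 + I + J$ ($Z{\left(J,I \right)} = \left(\left(-1\right) 2 + J\right) + I = \left(-2 + J\right) + I = -2 + I + J$)
$-38 - 483 Z{\left(5,-17 \right)} = -38 - 483 \left(-2 - 17 + 5\right) = -38 - -6762 = -38 + 6762 = 6724$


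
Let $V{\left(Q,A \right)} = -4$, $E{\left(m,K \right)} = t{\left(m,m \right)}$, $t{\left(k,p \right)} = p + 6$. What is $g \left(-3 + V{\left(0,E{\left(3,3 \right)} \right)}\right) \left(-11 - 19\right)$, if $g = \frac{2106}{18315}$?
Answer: $\frac{9828}{407} \approx 24.147$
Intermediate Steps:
$t{\left(k,p \right)} = 6 + p$
$E{\left(m,K \right)} = 6 + m$
$g = \frac{234}{2035}$ ($g = 2106 \cdot \frac{1}{18315} = \frac{234}{2035} \approx 0.11499$)
$g \left(-3 + V{\left(0,E{\left(3,3 \right)} \right)}\right) \left(-11 - 19\right) = \frac{234 \left(-3 - 4\right) \left(-11 - 19\right)}{2035} = \frac{234 \left(\left(-7\right) \left(-30\right)\right)}{2035} = \frac{234}{2035} \cdot 210 = \frac{9828}{407}$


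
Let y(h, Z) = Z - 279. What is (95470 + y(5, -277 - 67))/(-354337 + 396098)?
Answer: 94847/41761 ≈ 2.2712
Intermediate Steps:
y(h, Z) = -279 + Z
(95470 + y(5, -277 - 67))/(-354337 + 396098) = (95470 + (-279 + (-277 - 67)))/(-354337 + 396098) = (95470 + (-279 - 344))/41761 = (95470 - 623)*(1/41761) = 94847*(1/41761) = 94847/41761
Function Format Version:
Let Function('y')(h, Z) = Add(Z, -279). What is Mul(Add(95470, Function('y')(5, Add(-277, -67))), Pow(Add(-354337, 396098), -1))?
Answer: Rational(94847, 41761) ≈ 2.2712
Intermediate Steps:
Function('y')(h, Z) = Add(-279, Z)
Mul(Add(95470, Function('y')(5, Add(-277, -67))), Pow(Add(-354337, 396098), -1)) = Mul(Add(95470, Add(-279, Add(-277, -67))), Pow(Add(-354337, 396098), -1)) = Mul(Add(95470, Add(-279, -344)), Pow(41761, -1)) = Mul(Add(95470, -623), Rational(1, 41761)) = Mul(94847, Rational(1, 41761)) = Rational(94847, 41761)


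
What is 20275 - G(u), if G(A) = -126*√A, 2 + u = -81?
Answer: 20275 + 126*I*√83 ≈ 20275.0 + 1147.9*I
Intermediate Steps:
u = -83 (u = -2 - 81 = -83)
20275 - G(u) = 20275 - (-126)*√(-83) = 20275 - (-126)*I*√83 = 20275 + 126*I*√83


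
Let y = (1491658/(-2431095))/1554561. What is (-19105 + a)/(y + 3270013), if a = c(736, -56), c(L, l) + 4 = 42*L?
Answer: 44606906453103885/12358312631654324177 ≈ 0.0036095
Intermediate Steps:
c(L, l) = -4 + 42*L
a = 30908 (a = -4 + 42*736 = -4 + 30912 = 30908)
y = -1491658/3779285474295 (y = (1491658*(-1/2431095))*(1/1554561) = -1491658/2431095*1/1554561 = -1491658/3779285474295 ≈ -3.9469e-7)
(-19105 + a)/(y + 3270013) = (-19105 + 30908)/(-1491658/3779285474295 + 3270013) = 11803/(12358312631654324177/3779285474295) = 11803*(3779285474295/12358312631654324177) = 44606906453103885/12358312631654324177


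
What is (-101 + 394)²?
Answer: 85849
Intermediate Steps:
(-101 + 394)² = 293² = 85849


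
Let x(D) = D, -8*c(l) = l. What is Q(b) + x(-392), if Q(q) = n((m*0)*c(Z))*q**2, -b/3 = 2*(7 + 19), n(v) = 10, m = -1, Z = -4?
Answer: 242968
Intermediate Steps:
c(l) = -l/8
b = -156 (b = -6*(7 + 19) = -6*26 = -3*52 = -156)
Q(q) = 10*q**2
Q(b) + x(-392) = 10*(-156)**2 - 392 = 10*24336 - 392 = 243360 - 392 = 242968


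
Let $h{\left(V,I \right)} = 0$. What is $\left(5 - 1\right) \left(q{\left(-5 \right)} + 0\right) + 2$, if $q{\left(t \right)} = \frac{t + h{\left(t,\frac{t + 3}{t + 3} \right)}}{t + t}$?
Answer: $4$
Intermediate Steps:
$q{\left(t \right)} = \frac{1}{2}$ ($q{\left(t \right)} = \frac{t + 0}{t + t} = \frac{t}{2 t} = t \frac{1}{2 t} = \frac{1}{2}$)
$\left(5 - 1\right) \left(q{\left(-5 \right)} + 0\right) + 2 = \left(5 - 1\right) \left(\frac{1}{2} + 0\right) + 2 = \left(5 - 1\right) \frac{1}{2} + 2 = 4 \cdot \frac{1}{2} + 2 = 2 + 2 = 4$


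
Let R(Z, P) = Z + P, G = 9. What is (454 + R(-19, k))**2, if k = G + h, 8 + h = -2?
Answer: 188356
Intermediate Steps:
h = -10 (h = -8 - 2 = -10)
k = -1 (k = 9 - 10 = -1)
R(Z, P) = P + Z
(454 + R(-19, k))**2 = (454 + (-1 - 19))**2 = (454 - 20)**2 = 434**2 = 188356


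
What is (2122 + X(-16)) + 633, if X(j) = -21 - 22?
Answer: 2712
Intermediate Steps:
X(j) = -43
(2122 + X(-16)) + 633 = (2122 - 43) + 633 = 2079 + 633 = 2712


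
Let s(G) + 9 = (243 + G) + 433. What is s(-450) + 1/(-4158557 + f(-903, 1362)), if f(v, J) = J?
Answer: 902111314/4157195 ≈ 217.00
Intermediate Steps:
s(G) = 667 + G (s(G) = -9 + ((243 + G) + 433) = -9 + (676 + G) = 667 + G)
s(-450) + 1/(-4158557 + f(-903, 1362)) = (667 - 450) + 1/(-4158557 + 1362) = 217 + 1/(-4157195) = 217 - 1/4157195 = 902111314/4157195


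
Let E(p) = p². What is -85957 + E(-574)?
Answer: 243519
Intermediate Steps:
-85957 + E(-574) = -85957 + (-574)² = -85957 + 329476 = 243519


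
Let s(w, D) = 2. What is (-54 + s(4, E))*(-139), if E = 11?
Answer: 7228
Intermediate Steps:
(-54 + s(4, E))*(-139) = (-54 + 2)*(-139) = -52*(-139) = 7228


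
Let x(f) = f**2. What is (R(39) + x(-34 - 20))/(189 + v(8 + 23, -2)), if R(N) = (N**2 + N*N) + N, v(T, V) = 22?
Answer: 5997/211 ≈ 28.422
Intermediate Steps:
R(N) = N + 2*N**2 (R(N) = (N**2 + N**2) + N = 2*N**2 + N = N + 2*N**2)
(R(39) + x(-34 - 20))/(189 + v(8 + 23, -2)) = (39*(1 + 2*39) + (-34 - 20)**2)/(189 + 22) = (39*(1 + 78) + (-54)**2)/211 = (39*79 + 2916)*(1/211) = (3081 + 2916)*(1/211) = 5997*(1/211) = 5997/211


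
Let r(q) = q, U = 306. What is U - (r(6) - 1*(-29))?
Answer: 271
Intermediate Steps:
U - (r(6) - 1*(-29)) = 306 - (6 - 1*(-29)) = 306 - (6 + 29) = 306 - 1*35 = 306 - 35 = 271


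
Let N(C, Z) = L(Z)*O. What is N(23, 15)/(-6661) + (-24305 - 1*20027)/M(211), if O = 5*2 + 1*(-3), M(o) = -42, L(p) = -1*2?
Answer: 147648020/139881 ≈ 1055.5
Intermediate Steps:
L(p) = -2
O = 7 (O = 10 - 3 = 7)
N(C, Z) = -14 (N(C, Z) = -2*7 = -14)
N(23, 15)/(-6661) + (-24305 - 1*20027)/M(211) = -14/(-6661) + (-24305 - 1*20027)/(-42) = -14*(-1/6661) + (-24305 - 20027)*(-1/42) = 14/6661 - 44332*(-1/42) = 14/6661 + 22166/21 = 147648020/139881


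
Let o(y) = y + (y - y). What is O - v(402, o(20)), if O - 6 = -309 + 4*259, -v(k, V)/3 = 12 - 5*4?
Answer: 709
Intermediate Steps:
o(y) = y (o(y) = y + 0 = y)
v(k, V) = 24 (v(k, V) = -3*(12 - 5*4) = -3*(12 - 20) = -3*(-8) = 24)
O = 733 (O = 6 + (-309 + 4*259) = 6 + (-309 + 1036) = 6 + 727 = 733)
O - v(402, o(20)) = 733 - 1*24 = 733 - 24 = 709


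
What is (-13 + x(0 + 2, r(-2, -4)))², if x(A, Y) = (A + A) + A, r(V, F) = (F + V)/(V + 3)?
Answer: 49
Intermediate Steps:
r(V, F) = (F + V)/(3 + V)
x(A, Y) = 3*A (x(A, Y) = 2*A + A = 3*A)
(-13 + x(0 + 2, r(-2, -4)))² = (-13 + 3*(0 + 2))² = (-13 + 3*2)² = (-13 + 6)² = (-7)² = 49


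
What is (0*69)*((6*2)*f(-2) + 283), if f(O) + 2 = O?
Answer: 0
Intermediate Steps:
f(O) = -2 + O
(0*69)*((6*2)*f(-2) + 283) = (0*69)*((6*2)*(-2 - 2) + 283) = 0*(12*(-4) + 283) = 0*(-48 + 283) = 0*235 = 0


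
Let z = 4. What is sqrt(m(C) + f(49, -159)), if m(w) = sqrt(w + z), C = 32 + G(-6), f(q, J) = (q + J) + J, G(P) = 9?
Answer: sqrt(-269 + 3*sqrt(5)) ≈ 16.195*I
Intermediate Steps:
f(q, J) = q + 2*J (f(q, J) = (J + q) + J = q + 2*J)
C = 41 (C = 32 + 9 = 41)
m(w) = sqrt(4 + w) (m(w) = sqrt(w + 4) = sqrt(4 + w))
sqrt(m(C) + f(49, -159)) = sqrt(sqrt(4 + 41) + (49 + 2*(-159))) = sqrt(sqrt(45) + (49 - 318)) = sqrt(3*sqrt(5) - 269) = sqrt(-269 + 3*sqrt(5))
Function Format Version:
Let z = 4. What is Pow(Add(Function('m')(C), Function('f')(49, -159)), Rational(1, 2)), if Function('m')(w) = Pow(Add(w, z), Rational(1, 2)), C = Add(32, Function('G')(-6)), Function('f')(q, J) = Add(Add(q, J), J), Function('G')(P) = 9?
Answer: Pow(Add(-269, Mul(3, Pow(5, Rational(1, 2)))), Rational(1, 2)) ≈ Mul(16.195, I)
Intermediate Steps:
Function('f')(q, J) = Add(q, Mul(2, J)) (Function('f')(q, J) = Add(Add(J, q), J) = Add(q, Mul(2, J)))
C = 41 (C = Add(32, 9) = 41)
Function('m')(w) = Pow(Add(4, w), Rational(1, 2)) (Function('m')(w) = Pow(Add(w, 4), Rational(1, 2)) = Pow(Add(4, w), Rational(1, 2)))
Pow(Add(Function('m')(C), Function('f')(49, -159)), Rational(1, 2)) = Pow(Add(Pow(Add(4, 41), Rational(1, 2)), Add(49, Mul(2, -159))), Rational(1, 2)) = Pow(Add(Pow(45, Rational(1, 2)), Add(49, -318)), Rational(1, 2)) = Pow(Add(Mul(3, Pow(5, Rational(1, 2))), -269), Rational(1, 2)) = Pow(Add(-269, Mul(3, Pow(5, Rational(1, 2)))), Rational(1, 2))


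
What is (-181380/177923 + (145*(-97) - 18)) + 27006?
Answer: 2299117549/177923 ≈ 12922.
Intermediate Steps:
(-181380/177923 + (145*(-97) - 18)) + 27006 = (-181380*1/177923 + (-14065 - 18)) + 27006 = (-181380/177923 - 14083) + 27006 = -2505870989/177923 + 27006 = 2299117549/177923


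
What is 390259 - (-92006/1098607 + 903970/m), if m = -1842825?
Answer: 158019258419234693/404908088955 ≈ 3.9026e+5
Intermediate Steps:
390259 - (-92006/1098607 + 903970/m) = 390259 - (-92006/1098607 + 903970/(-1842825)) = 390259 - (-92006*1/1098607 + 903970*(-1/1842825)) = 390259 - (-92006/1098607 - 180794/368565) = 390259 - 1*(-232531745348/404908088955) = 390259 + 232531745348/404908088955 = 158019258419234693/404908088955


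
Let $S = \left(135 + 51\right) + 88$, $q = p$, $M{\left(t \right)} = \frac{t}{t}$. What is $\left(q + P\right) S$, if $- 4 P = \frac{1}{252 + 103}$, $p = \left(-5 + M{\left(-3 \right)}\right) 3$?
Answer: $- \frac{2334617}{710} \approx -3288.2$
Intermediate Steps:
$M{\left(t \right)} = 1$
$p = -12$ ($p = \left(-5 + 1\right) 3 = \left(-4\right) 3 = -12$)
$q = -12$
$S = 274$ ($S = 186 + 88 = 274$)
$P = - \frac{1}{1420}$ ($P = - \frac{1}{4 \left(252 + 103\right)} = - \frac{1}{4 \cdot 355} = \left(- \frac{1}{4}\right) \frac{1}{355} = - \frac{1}{1420} \approx -0.00070423$)
$\left(q + P\right) S = \left(-12 - \frac{1}{1420}\right) 274 = \left(- \frac{17041}{1420}\right) 274 = - \frac{2334617}{710}$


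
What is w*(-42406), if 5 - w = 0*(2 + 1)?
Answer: -212030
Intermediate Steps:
w = 5 (w = 5 - 0*(2 + 1) = 5 - 0*3 = 5 - 1*0 = 5 + 0 = 5)
w*(-42406) = 5*(-42406) = -212030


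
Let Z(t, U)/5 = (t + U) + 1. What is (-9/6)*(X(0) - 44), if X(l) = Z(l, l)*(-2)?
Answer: 81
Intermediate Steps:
Z(t, U) = 5 + 5*U + 5*t (Z(t, U) = 5*((t + U) + 1) = 5*((U + t) + 1) = 5*(1 + U + t) = 5 + 5*U + 5*t)
X(l) = -10 - 20*l (X(l) = (5 + 5*l + 5*l)*(-2) = (5 + 10*l)*(-2) = -10 - 20*l)
(-9/6)*(X(0) - 44) = (-9/6)*((-10 - 20*0) - 44) = (-9*1/6)*((-10 + 0) - 44) = -3*(-10 - 44)/2 = -3/2*(-54) = 81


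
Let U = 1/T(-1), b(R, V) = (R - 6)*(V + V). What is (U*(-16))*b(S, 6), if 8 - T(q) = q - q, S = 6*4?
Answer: -432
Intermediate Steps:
S = 24
b(R, V) = 2*V*(-6 + R) (b(R, V) = (-6 + R)*(2*V) = 2*V*(-6 + R))
T(q) = 8 (T(q) = 8 - (q - q) = 8 - 1*0 = 8 + 0 = 8)
U = 1/8 ≈ 0.12500
(U*(-16))*b(S, 6) = ((1/8)*(-16))*(2*6*(-6 + 24)) = -4*6*18 = -2*216 = -432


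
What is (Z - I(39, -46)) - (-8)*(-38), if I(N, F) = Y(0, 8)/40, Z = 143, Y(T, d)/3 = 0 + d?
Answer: -808/5 ≈ -161.60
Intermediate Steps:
Y(T, d) = 3*d (Y(T, d) = 3*(0 + d) = 3*d)
I(N, F) = 3/5 (I(N, F) = (3*8)/40 = 24*(1/40) = 3/5)
(Z - I(39, -46)) - (-8)*(-38) = (143 - 1*3/5) - (-8)*(-38) = (143 - 3/5) - 1*304 = 712/5 - 304 = -808/5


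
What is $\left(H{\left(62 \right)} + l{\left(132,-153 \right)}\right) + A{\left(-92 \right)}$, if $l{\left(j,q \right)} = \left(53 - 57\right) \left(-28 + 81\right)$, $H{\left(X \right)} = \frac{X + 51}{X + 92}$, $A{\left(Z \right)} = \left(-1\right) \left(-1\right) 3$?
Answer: $- \frac{32073}{154} \approx -208.27$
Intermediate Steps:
$A{\left(Z \right)} = 3$ ($A{\left(Z \right)} = 1 \cdot 3 = 3$)
$H{\left(X \right)} = \frac{51 + X}{92 + X}$
$l{\left(j,q \right)} = -212$ ($l{\left(j,q \right)} = \left(-4\right) 53 = -212$)
$\left(H{\left(62 \right)} + l{\left(132,-153 \right)}\right) + A{\left(-92 \right)} = \left(\frac{51 + 62}{92 + 62} - 212\right) + 3 = \left(\frac{1}{154} \cdot 113 - 212\right) + 3 = \left(\frac{113}{154} - 212\right) + 3 = - \frac{32535}{154} + 3 = - \frac{32073}{154}$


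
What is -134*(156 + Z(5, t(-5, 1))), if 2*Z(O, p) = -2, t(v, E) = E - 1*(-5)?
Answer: -20770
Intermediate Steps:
t(v, E) = 5 + E (t(v, E) = E + 5 = 5 + E)
Z(O, p) = -1 (Z(O, p) = (½)*(-2) = -1)
-134*(156 + Z(5, t(-5, 1))) = -134*(156 - 1) = -134*155 = -20770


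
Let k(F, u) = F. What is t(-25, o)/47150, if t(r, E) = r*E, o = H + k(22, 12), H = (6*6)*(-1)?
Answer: 7/943 ≈ 0.0074231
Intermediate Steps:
H = -36 (H = 36*(-1) = -36)
o = -14 (o = -36 + 22 = -14)
t(r, E) = E*r
t(-25, o)/47150 = -14*(-25)/47150 = 350*(1/47150) = 7/943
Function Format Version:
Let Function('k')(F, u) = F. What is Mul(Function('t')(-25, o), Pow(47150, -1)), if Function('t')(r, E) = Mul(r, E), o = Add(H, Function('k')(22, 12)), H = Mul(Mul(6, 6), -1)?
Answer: Rational(7, 943) ≈ 0.0074231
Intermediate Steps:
H = -36 (H = Mul(36, -1) = -36)
o = -14 (o = Add(-36, 22) = -14)
Function('t')(r, E) = Mul(E, r)
Mul(Function('t')(-25, o), Pow(47150, -1)) = Mul(Mul(-14, -25), Pow(47150, -1)) = Mul(350, Rational(1, 47150)) = Rational(7, 943)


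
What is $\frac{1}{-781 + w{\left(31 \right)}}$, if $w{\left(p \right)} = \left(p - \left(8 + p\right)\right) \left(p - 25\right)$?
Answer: $- \frac{1}{829} \approx -0.0012063$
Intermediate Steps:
$w{\left(p \right)} = 200 - 8 p$ ($w{\left(p \right)} = - 8 \left(-25 + p\right) = 200 - 8 p$)
$\frac{1}{-781 + w{\left(31 \right)}} = \frac{1}{-781 + \left(200 - 248\right)} = \frac{1}{-781 - 48} = \frac{1}{-829} = - \frac{1}{829}$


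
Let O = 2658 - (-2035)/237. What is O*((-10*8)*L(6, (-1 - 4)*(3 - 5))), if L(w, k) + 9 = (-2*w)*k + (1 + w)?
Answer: 6168134560/237 ≈ 2.6026e+7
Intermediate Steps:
L(w, k) = -8 + w - 2*k*w (L(w, k) = -9 + ((-2*w)*k + (1 + w)) = -9 + (-2*k*w + (1 + w)) = -9 + (1 + w - 2*k*w) = -8 + w - 2*k*w)
O = 631981/237 (O = 2658 - (-2035)/237 = 2658 - 1*(-2035/237) = 2658 + 2035/237 = 631981/237 ≈ 2666.6)
O*((-10*8)*L(6, (-1 - 4)*(3 - 5))) = 631981*((-10*8)*(-8 + 6 - 2*(-1 - 4)*(3 - 5)*6))/237 = 631981*(-80*(-8 + 6 - 2*(-5*(-2))*6))/237 = 631981*(-80*(-8 + 6 - 2*10*6))/237 = 631981*(-80*(-8 + 6 - 120))/237 = 631981*(-80*(-122))/237 = (631981/237)*9760 = 6168134560/237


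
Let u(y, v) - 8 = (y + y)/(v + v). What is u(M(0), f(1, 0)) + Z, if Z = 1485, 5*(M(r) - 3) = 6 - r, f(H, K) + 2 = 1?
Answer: 7444/5 ≈ 1488.8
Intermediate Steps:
f(H, K) = -1 (f(H, K) = -2 + 1 = -1)
M(r) = 21/5 - r/5 (M(r) = 3 + (6 - r)/5 = 3 + (6/5 - r/5) = 21/5 - r/5)
u(y, v) = 8 + y/v (u(y, v) = 8 + (y + y)/(v + v) = 8 + (2*y)/((2*v)) = 8 + (2*y)*(1/(2*v)) = 8 + y/v)
u(M(0), f(1, 0)) + Z = (8 + (21/5 - 1/5*0)/(-1)) + 1485 = (8 + (21/5 + 0)*(-1)) + 1485 = (8 + (21/5)*(-1)) + 1485 = (8 - 21/5) + 1485 = 19/5 + 1485 = 7444/5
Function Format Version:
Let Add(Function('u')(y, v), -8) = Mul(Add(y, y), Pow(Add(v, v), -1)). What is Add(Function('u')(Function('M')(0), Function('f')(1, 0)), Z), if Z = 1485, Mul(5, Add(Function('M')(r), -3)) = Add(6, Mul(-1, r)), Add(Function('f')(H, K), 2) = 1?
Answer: Rational(7444, 5) ≈ 1488.8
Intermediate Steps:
Function('f')(H, K) = -1 (Function('f')(H, K) = Add(-2, 1) = -1)
Function('M')(r) = Add(Rational(21, 5), Mul(Rational(-1, 5), r)) (Function('M')(r) = Add(3, Mul(Rational(1, 5), Add(6, Mul(-1, r)))) = Add(3, Add(Rational(6, 5), Mul(Rational(-1, 5), r))) = Add(Rational(21, 5), Mul(Rational(-1, 5), r)))
Function('u')(y, v) = Add(8, Mul(y, Pow(v, -1))) (Function('u')(y, v) = Add(8, Mul(Add(y, y), Pow(Add(v, v), -1))) = Add(8, Mul(Mul(2, y), Pow(Mul(2, v), -1))) = Add(8, Mul(Mul(2, y), Mul(Rational(1, 2), Pow(v, -1)))) = Add(8, Mul(y, Pow(v, -1))))
Add(Function('u')(Function('M')(0), Function('f')(1, 0)), Z) = Add(Add(8, Mul(Add(Rational(21, 5), Mul(Rational(-1, 5), 0)), Pow(-1, -1))), 1485) = Add(Add(8, Mul(Add(Rational(21, 5), 0), -1)), 1485) = Add(Add(8, Mul(Rational(21, 5), -1)), 1485) = Add(Add(8, Rational(-21, 5)), 1485) = Add(Rational(19, 5), 1485) = Rational(7444, 5)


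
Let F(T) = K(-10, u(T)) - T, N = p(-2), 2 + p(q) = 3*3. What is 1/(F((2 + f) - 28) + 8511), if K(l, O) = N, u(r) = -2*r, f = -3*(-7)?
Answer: 1/8523 ≈ 0.00011733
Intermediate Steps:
f = 21
p(q) = 7 (p(q) = -2 + 3*3 = -2 + 9 = 7)
N = 7
K(l, O) = 7
F(T) = 7 - T
1/(F((2 + f) - 28) + 8511) = 1/((7 - ((2 + 21) - 28)) + 8511) = 1/((7 - (23 - 28)) + 8511) = 1/((7 - 1*(-5)) + 8511) = 1/((7 + 5) + 8511) = 1/(12 + 8511) = 1/8523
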